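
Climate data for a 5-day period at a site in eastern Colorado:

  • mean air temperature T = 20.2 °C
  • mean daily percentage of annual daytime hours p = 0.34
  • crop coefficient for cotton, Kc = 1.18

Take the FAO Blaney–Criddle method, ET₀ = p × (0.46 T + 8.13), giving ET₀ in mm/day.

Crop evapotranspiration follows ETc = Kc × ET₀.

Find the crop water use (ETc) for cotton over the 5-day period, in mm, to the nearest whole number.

35 mm

ET₀ = 0.34 × (0.46 × 20.2 + 8.13) = 0.34 × 17.422 = 5.9235 mm/d
ETc = Kc × ET₀ = 1.18 × 5.9235 = 6.9897 mm/d
Over 5 days: 6.9897 × 5 = 34.949 mm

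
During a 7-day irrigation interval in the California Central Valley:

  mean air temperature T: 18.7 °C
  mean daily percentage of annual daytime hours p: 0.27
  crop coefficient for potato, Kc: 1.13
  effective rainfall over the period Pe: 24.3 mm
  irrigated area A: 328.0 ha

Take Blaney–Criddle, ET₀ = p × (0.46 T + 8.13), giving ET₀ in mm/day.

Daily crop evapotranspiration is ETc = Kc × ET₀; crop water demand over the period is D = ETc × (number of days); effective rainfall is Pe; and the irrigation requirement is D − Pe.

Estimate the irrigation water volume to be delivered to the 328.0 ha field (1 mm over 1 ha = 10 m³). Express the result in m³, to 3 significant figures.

ET₀ = 0.27 × (0.46 × 18.7 + 8.13) = 0.27 × 16.732 = 4.5176 mm/d
ETc = Kc × ET₀ = 1.13 × 4.5176 = 5.1049 mm/d
Crop demand D = ETc × 7 d = 5.1049 × 7 = 35.734 mm
D − Pe = 35.734 − 24.3 = 11.434 mm
Volume = 11.434 mm × 328.0 ha × 10 = 37503.5 m³

37500 m³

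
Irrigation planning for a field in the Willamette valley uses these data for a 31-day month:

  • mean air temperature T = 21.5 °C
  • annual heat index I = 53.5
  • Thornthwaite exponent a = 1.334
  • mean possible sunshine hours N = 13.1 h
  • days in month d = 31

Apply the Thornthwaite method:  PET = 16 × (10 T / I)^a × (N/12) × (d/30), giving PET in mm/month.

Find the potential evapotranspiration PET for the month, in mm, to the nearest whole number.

115 mm

10T/I = 10 × 21.5 / 53.5 = 4.0187
(10T/I)^a = 4.0187^1.334 = 6.3951
Uncorrected PET = 16 × 6.3951 = 102.322 mm
Correction = (N/12)(d/30) = (13.1/12)(31/30) = 1.1281
PET = 102.322 × 1.1281 = 115.429 mm/month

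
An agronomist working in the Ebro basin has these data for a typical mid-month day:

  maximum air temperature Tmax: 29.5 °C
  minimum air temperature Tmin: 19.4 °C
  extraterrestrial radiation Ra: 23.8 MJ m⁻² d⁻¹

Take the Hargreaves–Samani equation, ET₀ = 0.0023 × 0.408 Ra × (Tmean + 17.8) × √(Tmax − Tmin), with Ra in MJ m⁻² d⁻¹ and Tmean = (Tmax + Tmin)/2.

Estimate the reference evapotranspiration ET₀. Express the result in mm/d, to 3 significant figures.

3.00 mm/d

Tmean = (29.5 + 19.4)/2 = 24.45 °C
0.408 Ra = 0.408 × 23.8 = 9.7104 mm/d equivalent
ET₀ = 0.0023 × 9.7104 × (24.45 + 17.8) × √10.1 = 0.0023 × 9.7104 × 42.25 × 3.1780 = 2.9988 mm/d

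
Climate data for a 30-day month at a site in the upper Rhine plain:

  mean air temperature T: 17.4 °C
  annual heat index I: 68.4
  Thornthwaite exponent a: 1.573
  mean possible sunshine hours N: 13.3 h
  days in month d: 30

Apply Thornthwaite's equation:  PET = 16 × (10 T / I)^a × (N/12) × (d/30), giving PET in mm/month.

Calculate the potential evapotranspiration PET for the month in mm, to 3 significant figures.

77.0 mm

10T/I = 10 × 17.4 / 68.4 = 2.5439
(10T/I)^a = 2.5439^1.573 = 4.3436
Uncorrected PET = 16 × 4.3436 = 69.498 mm
Correction = (N/12)(d/30) = (13.3/12)(30/30) = 1.1083
PET = 69.498 × 1.1083 = 77.025 mm/month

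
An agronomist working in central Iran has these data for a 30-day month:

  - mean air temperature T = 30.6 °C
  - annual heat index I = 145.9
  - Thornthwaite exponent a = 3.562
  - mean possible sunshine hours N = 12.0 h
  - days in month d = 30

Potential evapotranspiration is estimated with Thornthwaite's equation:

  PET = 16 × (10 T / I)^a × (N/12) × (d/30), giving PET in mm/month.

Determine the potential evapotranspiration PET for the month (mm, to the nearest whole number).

224 mm

10T/I = 10 × 30.6 / 145.9 = 2.0973
(10T/I)^a = 2.0973^3.562 = 13.9880
Uncorrected PET = 16 × 13.9880 = 223.808 mm
Correction = (N/12)(d/30) = (12.0/12)(30/30) = 1.0000
PET = 223.808 × 1.0000 = 223.808 mm/month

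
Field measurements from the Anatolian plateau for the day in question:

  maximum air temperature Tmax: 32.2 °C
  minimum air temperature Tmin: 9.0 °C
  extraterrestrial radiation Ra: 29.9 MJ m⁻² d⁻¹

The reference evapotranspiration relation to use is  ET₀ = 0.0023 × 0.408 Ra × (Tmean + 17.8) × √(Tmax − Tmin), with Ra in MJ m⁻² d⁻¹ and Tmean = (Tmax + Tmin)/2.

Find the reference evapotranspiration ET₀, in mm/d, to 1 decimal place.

5.2 mm/d

Tmean = (32.2 + 9.0)/2 = 20.60 °C
0.408 Ra = 0.408 × 29.9 = 12.1992 mm/d equivalent
ET₀ = 0.0023 × 12.1992 × (20.60 + 17.8) × √23.2 = 0.0023 × 12.1992 × 38.40 × 4.8166 = 5.1896 mm/d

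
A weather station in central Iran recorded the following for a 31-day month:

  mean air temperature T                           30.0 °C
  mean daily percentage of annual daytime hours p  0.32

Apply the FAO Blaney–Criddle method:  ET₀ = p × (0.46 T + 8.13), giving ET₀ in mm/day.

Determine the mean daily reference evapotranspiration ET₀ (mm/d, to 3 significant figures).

ET₀ = 0.32 × (0.46 × 30.0 + 8.13) = 0.32 × 21.930 = 7.0176 mm/d

7.02 mm/d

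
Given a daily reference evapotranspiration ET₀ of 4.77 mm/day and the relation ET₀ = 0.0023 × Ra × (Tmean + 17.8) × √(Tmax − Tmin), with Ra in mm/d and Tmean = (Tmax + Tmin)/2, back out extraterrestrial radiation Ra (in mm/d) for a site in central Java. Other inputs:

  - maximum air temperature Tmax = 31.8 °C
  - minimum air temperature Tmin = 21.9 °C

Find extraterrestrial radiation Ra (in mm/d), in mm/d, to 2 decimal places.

Tmean = 26.85 °C; √ΔT = 3.1464
Ra = ET₀ / [0.0023 × (Tmean+17.8) × √ΔT] = 4.77 / (0.0023 × 44.65 × 3.1464) = 14.762 mm/d

14.76 mm/d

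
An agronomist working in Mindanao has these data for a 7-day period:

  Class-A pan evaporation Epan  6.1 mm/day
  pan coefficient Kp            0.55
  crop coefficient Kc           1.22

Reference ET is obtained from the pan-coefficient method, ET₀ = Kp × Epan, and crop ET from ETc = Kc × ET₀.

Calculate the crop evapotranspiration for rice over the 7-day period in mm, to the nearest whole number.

ET₀ = 0.55 × 6.1 = 3.3550 mm/d
ETc = Kc × ET₀ = 1.22 × 3.3550 = 4.0931 mm/d
Over 7 days: 4.0931 × 7 = 28.652 mm

29 mm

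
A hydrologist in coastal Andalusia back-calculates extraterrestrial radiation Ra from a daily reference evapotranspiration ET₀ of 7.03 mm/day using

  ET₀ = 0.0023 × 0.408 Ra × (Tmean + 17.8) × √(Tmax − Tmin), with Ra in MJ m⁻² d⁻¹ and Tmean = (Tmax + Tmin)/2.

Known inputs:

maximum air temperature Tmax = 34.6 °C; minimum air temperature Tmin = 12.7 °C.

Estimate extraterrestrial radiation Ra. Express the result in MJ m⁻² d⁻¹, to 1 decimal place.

38.6 MJ m⁻² d⁻¹

Tmean = (34.6+12.7)/2 = 23.65 °C; ΔT = 21.9
Ra = ET₀ / [0.0023 × 0.408 × (Tmean+17.8) × √ΔT]
   = 7.03 / (0.0023 × 0.408 × 41.45 × 4.6797) = 38.621 MJ m⁻² d⁻¹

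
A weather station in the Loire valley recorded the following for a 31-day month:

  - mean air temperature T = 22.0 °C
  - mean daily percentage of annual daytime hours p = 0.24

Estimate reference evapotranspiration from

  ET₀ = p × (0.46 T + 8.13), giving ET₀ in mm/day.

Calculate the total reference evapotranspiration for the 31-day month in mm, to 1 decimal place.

ET₀ = 0.24 × (0.46 × 22.0 + 8.13) = 0.24 × 18.250 = 4.3800 mm/d
Monthly total = 4.3800 × 31 = 135.780 mm

135.8 mm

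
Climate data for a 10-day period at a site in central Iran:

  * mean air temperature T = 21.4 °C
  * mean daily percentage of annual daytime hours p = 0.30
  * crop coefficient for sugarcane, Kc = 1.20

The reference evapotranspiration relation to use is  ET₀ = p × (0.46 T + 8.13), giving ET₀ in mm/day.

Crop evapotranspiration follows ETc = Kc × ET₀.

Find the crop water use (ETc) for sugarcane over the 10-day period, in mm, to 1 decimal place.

ET₀ = 0.30 × (0.46 × 21.4 + 8.13) = 0.30 × 17.974 = 5.3922 mm/d
ETc = Kc × ET₀ = 1.20 × 5.3922 = 6.4706 mm/d
Over 10 days: 6.4706 × 10 = 64.706 mm

64.7 mm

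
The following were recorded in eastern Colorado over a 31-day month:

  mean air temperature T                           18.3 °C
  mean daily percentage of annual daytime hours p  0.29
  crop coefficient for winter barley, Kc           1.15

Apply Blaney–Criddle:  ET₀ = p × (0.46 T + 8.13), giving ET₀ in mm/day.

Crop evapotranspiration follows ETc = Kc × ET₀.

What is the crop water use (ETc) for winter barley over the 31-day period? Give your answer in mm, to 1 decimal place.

ET₀ = 0.29 × (0.46 × 18.3 + 8.13) = 0.29 × 16.548 = 4.7989 mm/d
ETc = Kc × ET₀ = 1.15 × 4.7989 = 5.5187 mm/d
Over 31 days: 5.5187 × 31 = 171.080 mm

171.1 mm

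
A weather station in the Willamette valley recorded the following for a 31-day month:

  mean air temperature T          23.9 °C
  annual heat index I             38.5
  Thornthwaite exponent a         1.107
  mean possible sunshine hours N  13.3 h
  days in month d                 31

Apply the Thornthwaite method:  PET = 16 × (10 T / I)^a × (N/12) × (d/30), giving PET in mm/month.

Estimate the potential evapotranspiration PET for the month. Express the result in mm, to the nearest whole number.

10T/I = 10 × 23.9 / 38.5 = 6.2078
(10T/I)^a = 6.2078^1.107 = 7.5471
Uncorrected PET = 16 × 7.5471 = 120.754 mm
Correction = (N/12)(d/30) = (13.3/12)(31/30) = 1.1453
PET = 120.754 × 1.1453 = 138.300 mm/month

138 mm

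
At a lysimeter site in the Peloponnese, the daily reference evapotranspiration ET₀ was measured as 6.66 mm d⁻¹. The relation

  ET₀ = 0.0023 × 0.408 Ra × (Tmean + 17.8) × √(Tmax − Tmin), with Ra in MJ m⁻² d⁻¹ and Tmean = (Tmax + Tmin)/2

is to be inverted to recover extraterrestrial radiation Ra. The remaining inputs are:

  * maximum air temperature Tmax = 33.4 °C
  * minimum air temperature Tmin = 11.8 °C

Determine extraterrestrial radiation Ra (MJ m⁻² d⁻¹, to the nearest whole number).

Tmean = (33.4+11.8)/2 = 22.60 °C; ΔT = 21.6
Ra = ET₀ / [0.0023 × 0.408 × (Tmean+17.8) × √ΔT]
   = 6.66 / (0.0023 × 0.408 × 40.40 × 4.6476) = 37.799 MJ m⁻² d⁻¹

38 MJ m⁻² d⁻¹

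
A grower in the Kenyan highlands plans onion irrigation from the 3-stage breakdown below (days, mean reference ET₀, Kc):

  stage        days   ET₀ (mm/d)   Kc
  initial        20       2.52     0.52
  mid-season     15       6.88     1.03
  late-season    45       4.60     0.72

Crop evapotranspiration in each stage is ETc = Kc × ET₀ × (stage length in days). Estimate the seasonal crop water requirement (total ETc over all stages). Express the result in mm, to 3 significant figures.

282 mm

initial: 0.52 × 2.52 × 20 = 26.21 mm
mid-season: 1.03 × 6.88 × 15 = 106.30 mm
late-season: 0.72 × 4.60 × 45 = 149.04 mm
Seasonal total = 281.55 mm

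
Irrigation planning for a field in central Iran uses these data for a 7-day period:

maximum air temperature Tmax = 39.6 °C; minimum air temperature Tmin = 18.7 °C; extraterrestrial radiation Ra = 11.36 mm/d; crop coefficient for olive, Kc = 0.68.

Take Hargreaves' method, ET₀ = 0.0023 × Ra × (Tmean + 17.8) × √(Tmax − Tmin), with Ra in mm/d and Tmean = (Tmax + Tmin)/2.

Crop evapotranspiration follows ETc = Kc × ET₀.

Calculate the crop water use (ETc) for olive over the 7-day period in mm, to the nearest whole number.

27 mm

Tmean = (39.6 + 18.7)/2 = 29.15 °C
ET₀ = 0.0023 × 11.36 × (29.15 + 17.8) × √20.9 = 0.0023 × 11.36 × 46.95 × 4.5717 = 5.6081 mm/d
ETc = Kc × ET₀ = 0.68 × 5.6081 = 3.8135 mm/d
Over 7 days: 3.8135 × 7 = 26.695 mm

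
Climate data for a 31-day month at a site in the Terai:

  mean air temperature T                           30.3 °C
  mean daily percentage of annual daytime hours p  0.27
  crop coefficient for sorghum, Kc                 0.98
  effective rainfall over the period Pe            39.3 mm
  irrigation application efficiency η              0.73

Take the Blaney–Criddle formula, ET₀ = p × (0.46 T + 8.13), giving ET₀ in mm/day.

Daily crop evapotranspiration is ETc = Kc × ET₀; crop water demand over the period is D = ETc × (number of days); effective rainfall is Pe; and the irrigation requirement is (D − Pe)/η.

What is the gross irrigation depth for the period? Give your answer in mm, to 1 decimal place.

194.1 mm

ET₀ = 0.27 × (0.46 × 30.3 + 8.13) = 0.27 × 22.068 = 5.9584 mm/d
ETc = Kc × ET₀ = 0.98 × 5.9584 = 5.8392 mm/d
Crop demand D = ETc × 31 d = 5.8392 × 31 = 181.015 mm
D − Pe = 181.015 − 39.3 = 141.715 mm
Gross irrigation = 141.715 / 0.73 = 194.130 mm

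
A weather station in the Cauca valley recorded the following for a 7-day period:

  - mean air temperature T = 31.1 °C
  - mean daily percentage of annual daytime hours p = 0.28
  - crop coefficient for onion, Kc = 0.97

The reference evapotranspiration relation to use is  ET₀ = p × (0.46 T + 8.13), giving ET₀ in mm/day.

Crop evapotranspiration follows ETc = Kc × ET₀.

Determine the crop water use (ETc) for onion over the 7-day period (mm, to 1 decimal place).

42.7 mm

ET₀ = 0.28 × (0.46 × 31.1 + 8.13) = 0.28 × 22.436 = 6.2821 mm/d
ETc = Kc × ET₀ = 0.97 × 6.2821 = 6.0936 mm/d
Over 7 days: 6.0936 × 7 = 42.655 mm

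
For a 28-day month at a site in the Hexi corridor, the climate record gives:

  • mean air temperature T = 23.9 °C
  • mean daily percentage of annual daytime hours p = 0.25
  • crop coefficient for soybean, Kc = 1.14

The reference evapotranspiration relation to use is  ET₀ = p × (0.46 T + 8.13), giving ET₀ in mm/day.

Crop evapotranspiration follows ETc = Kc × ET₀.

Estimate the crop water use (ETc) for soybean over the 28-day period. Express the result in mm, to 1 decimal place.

ET₀ = 0.25 × (0.46 × 23.9 + 8.13) = 0.25 × 19.124 = 4.7810 mm/d
ETc = Kc × ET₀ = 1.14 × 4.7810 = 5.4503 mm/d
Over 28 days: 5.4503 × 28 = 152.608 mm

152.6 mm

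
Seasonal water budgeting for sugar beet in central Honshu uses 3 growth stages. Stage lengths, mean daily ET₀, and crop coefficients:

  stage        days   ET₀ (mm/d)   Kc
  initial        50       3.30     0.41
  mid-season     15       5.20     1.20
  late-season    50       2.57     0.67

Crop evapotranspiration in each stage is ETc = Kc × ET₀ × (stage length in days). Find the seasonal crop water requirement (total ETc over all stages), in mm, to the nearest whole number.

247 mm

initial: 0.41 × 3.30 × 50 = 67.65 mm
mid-season: 1.20 × 5.20 × 15 = 93.60 mm
late-season: 0.67 × 2.57 × 50 = 86.10 mm
Seasonal total = 247.35 mm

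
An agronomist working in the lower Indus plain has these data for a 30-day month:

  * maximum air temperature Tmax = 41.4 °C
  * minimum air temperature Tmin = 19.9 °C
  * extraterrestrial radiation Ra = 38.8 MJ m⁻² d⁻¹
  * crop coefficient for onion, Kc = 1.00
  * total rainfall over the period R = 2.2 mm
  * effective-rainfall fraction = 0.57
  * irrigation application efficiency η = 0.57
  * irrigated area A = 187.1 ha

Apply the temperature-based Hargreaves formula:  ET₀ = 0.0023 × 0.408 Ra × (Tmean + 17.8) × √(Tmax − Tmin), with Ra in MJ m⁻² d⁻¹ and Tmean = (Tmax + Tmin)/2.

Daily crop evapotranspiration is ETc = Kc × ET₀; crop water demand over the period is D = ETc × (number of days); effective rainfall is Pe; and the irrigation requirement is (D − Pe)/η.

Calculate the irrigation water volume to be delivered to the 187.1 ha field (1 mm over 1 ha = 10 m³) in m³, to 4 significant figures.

Tmean = (41.4 + 19.9)/2 = 30.65 °C
0.408 Ra = 0.408 × 38.8 = 15.8304 mm/d equivalent
ET₀ = 0.0023 × 15.8304 × (30.65 + 17.8) × √21.5 = 0.0023 × 15.8304 × 48.45 × 4.6368 = 8.1796 mm/d
ETc = Kc × ET₀ = 1.00 × 8.1796 = 8.1796 mm/d
Crop demand D = ETc × 30 d = 8.1796 × 30 = 245.388 mm
Pe = 0.57 × 2.2 = 1.254 mm
D − Pe = 245.388 − 1.254 = 244.134 mm
Gross irrigation = 244.134 / 0.57 = 428.305 mm
Volume = 428.305 mm × 187.1 ha × 10 = 801358.7 m³

801400 m³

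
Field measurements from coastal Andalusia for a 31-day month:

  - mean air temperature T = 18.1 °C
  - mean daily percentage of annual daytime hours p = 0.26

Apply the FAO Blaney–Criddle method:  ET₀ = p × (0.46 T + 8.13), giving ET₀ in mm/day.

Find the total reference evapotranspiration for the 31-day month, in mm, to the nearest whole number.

ET₀ = 0.26 × (0.46 × 18.1 + 8.13) = 0.26 × 16.456 = 4.2786 mm/d
Monthly total = 4.2786 × 31 = 132.637 mm

133 mm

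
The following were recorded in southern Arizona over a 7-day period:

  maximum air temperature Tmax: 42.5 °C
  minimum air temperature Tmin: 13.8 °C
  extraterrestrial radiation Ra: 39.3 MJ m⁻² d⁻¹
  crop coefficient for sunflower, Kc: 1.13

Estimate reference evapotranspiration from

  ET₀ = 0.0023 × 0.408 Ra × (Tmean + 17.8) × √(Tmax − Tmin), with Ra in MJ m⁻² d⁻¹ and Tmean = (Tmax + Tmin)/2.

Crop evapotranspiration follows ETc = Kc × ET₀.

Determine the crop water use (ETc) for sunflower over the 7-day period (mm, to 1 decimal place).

Tmean = (42.5 + 13.8)/2 = 28.15 °C
0.408 Ra = 0.408 × 39.3 = 16.0344 mm/d equivalent
ET₀ = 0.0023 × 16.0344 × (28.15 + 17.8) × √28.7 = 0.0023 × 16.0344 × 45.95 × 5.3572 = 9.0783 mm/d
ETc = Kc × ET₀ = 1.13 × 9.0783 = 10.2585 mm/d
Over 7 days: 10.2585 × 7 = 71.810 mm

71.8 mm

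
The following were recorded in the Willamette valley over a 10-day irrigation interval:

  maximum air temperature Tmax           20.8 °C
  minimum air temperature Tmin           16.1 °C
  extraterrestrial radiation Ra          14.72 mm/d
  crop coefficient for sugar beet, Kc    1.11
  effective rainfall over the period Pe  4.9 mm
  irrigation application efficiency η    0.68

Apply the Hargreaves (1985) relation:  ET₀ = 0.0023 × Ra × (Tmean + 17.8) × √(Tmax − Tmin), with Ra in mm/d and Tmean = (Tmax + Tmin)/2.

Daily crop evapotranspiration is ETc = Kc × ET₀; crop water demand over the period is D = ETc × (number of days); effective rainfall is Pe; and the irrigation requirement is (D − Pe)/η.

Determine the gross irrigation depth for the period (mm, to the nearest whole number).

36 mm

Tmean = (20.8 + 16.1)/2 = 18.45 °C
ET₀ = 0.0023 × 14.72 × (18.45 + 17.8) × √4.7 = 0.0023 × 14.72 × 36.25 × 2.1679 = 2.6606 mm/d
ETc = Kc × ET₀ = 1.11 × 2.6606 = 2.9533 mm/d
Crop demand D = ETc × 10 d = 2.9533 × 10 = 29.533 mm
D − Pe = 29.533 − 4.9 = 24.633 mm
Gross irrigation = 24.633 / 0.68 = 36.225 mm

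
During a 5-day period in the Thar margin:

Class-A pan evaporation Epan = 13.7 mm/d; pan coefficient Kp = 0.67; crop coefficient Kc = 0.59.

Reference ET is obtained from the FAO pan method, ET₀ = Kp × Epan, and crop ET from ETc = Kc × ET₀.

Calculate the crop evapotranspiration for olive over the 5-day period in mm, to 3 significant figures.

ET₀ = 0.67 × 13.7 = 9.1790 mm/d
ETc = Kc × ET₀ = 0.59 × 9.1790 = 5.4156 mm/d
Over 5 days: 5.4156 × 5 = 27.078 mm

27.1 mm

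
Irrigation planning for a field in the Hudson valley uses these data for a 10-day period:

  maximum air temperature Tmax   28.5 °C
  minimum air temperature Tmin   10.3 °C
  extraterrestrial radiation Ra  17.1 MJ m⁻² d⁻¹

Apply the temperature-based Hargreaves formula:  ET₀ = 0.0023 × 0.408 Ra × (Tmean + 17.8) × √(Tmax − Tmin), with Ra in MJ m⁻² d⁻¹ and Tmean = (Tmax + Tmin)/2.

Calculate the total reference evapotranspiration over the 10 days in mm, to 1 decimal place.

Tmean = (28.5 + 10.3)/2 = 19.40 °C
0.408 Ra = 0.408 × 17.1 = 6.9768 mm/d equivalent
ET₀ = 0.0023 × 6.9768 × (19.40 + 17.8) × √18.2 = 0.0023 × 6.9768 × 37.20 × 4.2661 = 2.5466 mm/d
Over 10 days: 2.5466 × 10 = 25.466 mm

25.5 mm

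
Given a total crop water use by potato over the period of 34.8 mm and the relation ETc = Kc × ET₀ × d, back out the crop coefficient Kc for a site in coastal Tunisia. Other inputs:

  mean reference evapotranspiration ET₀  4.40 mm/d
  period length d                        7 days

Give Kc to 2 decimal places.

ETc = Kc × ET₀ × d  ⇒  Kc = ETc / (ET₀ × d)
Kc = 34.8 / (4.40 × 7) = 34.8 / 30.80 = 1.1299

1.13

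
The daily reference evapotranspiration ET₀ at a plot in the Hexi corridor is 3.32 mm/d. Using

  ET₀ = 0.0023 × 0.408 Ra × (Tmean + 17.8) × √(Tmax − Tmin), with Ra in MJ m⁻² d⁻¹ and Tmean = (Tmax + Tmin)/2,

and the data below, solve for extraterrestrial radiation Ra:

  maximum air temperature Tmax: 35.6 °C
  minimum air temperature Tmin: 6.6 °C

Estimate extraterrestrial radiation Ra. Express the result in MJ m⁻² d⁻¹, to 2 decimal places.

16.89 MJ m⁻² d⁻¹

Tmean = (35.6+6.6)/2 = 21.10 °C; ΔT = 29.0
Ra = ET₀ / [0.0023 × 0.408 × (Tmean+17.8) × √ΔT]
   = 3.32 / (0.0023 × 0.408 × 38.90 × 5.3852) = 16.889 MJ m⁻² d⁻¹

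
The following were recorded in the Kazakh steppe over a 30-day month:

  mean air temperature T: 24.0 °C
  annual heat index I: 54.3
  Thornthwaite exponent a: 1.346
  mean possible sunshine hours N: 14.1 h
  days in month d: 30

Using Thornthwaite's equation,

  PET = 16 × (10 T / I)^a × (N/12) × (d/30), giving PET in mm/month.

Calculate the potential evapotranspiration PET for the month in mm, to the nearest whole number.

10T/I = 10 × 24.0 / 54.3 = 4.4199
(10T/I)^a = 4.4199^1.346 = 7.3914
Uncorrected PET = 16 × 7.3914 = 118.262 mm
Correction = (N/12)(d/30) = (14.1/12)(30/30) = 1.1750
PET = 118.262 × 1.1750 = 138.958 mm/month

139 mm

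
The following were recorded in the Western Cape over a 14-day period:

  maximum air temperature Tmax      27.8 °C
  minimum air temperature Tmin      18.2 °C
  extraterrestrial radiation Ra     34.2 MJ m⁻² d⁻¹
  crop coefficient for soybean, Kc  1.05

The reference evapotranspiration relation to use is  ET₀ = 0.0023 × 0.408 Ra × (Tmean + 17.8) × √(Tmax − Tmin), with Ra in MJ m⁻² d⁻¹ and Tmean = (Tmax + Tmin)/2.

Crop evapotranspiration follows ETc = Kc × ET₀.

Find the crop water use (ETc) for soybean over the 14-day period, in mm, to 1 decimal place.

Tmean = (27.8 + 18.2)/2 = 23.00 °C
0.408 Ra = 0.408 × 34.2 = 13.9536 mm/d equivalent
ET₀ = 0.0023 × 13.9536 × (23.00 + 17.8) × √9.6 = 0.0023 × 13.9536 × 40.80 × 3.0984 = 4.0571 mm/d
ETc = Kc × ET₀ = 1.05 × 4.0571 = 4.2600 mm/d
Over 14 days: 4.2600 × 14 = 59.640 mm

59.6 mm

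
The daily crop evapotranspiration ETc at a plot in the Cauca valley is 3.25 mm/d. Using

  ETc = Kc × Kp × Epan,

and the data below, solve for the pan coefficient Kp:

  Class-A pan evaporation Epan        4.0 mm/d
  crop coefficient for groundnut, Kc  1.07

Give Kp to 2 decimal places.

0.76

ETc = Kc × Kp × Epan  ⇒  Kp = ETc / (Kc × Epan)
Kp = 3.25 / (1.07 × 4.0) = 3.25 / 4.280 = 0.7593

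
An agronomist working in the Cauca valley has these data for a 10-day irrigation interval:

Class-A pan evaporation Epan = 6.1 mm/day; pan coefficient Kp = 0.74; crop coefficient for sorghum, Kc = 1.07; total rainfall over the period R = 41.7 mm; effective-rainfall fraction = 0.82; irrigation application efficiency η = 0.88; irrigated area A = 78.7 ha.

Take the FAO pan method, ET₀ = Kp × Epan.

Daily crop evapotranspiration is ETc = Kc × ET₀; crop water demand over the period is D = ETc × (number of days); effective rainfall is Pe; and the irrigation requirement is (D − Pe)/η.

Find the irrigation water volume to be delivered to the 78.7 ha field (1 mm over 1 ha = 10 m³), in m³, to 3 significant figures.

ET₀ = 0.74 × 6.1 = 4.5140 mm/d
ETc = Kc × ET₀ = 1.07 × 4.5140 = 4.8300 mm/d
Crop demand D = ETc × 10 d = 4.8300 × 10 = 48.300 mm
Pe = 0.82 × 41.7 = 34.194 mm
D − Pe = 48.300 − 34.194 = 14.106 mm
Gross irrigation = 14.106 / 0.88 = 16.030 mm
Volume = 16.030 mm × 78.7 ha × 10 = 12615.6 m³

12600 m³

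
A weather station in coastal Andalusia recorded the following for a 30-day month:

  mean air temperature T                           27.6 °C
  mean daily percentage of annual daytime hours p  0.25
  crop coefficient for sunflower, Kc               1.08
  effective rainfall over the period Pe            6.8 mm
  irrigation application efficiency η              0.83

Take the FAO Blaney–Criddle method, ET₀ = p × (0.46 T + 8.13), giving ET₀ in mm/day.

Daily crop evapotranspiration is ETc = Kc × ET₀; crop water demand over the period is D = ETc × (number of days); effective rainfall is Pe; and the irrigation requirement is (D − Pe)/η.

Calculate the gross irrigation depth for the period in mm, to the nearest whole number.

ET₀ = 0.25 × (0.46 × 27.6 + 8.13) = 0.25 × 20.826 = 5.2065 mm/d
ETc = Kc × ET₀ = 1.08 × 5.2065 = 5.6230 mm/d
Crop demand D = ETc × 30 d = 5.6230 × 30 = 168.690 mm
D − Pe = 168.690 − 6.8 = 161.890 mm
Gross irrigation = 161.890 / 0.83 = 195.048 mm

195 mm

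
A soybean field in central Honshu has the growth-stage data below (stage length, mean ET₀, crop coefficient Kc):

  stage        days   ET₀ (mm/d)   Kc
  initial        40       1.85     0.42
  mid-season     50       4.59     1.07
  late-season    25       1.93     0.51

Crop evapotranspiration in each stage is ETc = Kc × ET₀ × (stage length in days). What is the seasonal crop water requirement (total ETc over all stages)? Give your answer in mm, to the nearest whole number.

301 mm

initial: 0.42 × 1.85 × 40 = 31.08 mm
mid-season: 1.07 × 4.59 × 50 = 245.57 mm
late-season: 0.51 × 1.93 × 25 = 24.61 mm
Seasonal total = 301.26 mm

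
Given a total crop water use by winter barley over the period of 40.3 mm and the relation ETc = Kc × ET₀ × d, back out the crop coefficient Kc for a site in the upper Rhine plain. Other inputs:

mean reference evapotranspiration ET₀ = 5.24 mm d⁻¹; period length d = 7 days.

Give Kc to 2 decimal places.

1.10

ETc = Kc × ET₀ × d  ⇒  Kc = ETc / (ET₀ × d)
Kc = 40.3 / (5.24 × 7) = 40.3 / 36.68 = 1.0987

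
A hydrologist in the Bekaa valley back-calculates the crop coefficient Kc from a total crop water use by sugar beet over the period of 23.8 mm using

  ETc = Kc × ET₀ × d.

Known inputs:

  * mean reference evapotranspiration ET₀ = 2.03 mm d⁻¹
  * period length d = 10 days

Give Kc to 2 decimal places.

ETc = Kc × ET₀ × d  ⇒  Kc = ETc / (ET₀ × d)
Kc = 23.8 / (2.03 × 10) = 23.8 / 20.30 = 1.1724

1.17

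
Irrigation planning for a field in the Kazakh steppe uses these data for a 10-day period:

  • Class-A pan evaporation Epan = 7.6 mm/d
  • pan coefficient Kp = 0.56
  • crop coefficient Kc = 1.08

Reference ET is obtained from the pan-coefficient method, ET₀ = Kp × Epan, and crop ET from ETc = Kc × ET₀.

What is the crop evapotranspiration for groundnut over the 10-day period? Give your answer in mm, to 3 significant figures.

46.0 mm

ET₀ = 0.56 × 7.6 = 4.2560 mm/d
ETc = Kc × ET₀ = 1.08 × 4.2560 = 4.5965 mm/d
Over 10 days: 4.5965 × 10 = 45.965 mm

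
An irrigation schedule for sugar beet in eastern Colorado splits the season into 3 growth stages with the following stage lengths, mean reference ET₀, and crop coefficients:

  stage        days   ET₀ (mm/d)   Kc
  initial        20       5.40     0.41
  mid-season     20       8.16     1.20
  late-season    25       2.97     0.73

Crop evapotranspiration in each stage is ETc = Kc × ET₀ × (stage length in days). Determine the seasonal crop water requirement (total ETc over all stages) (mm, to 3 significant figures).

294 mm

initial: 0.41 × 5.40 × 20 = 44.28 mm
mid-season: 1.20 × 8.16 × 20 = 195.84 mm
late-season: 0.73 × 2.97 × 25 = 54.20 mm
Seasonal total = 294.32 mm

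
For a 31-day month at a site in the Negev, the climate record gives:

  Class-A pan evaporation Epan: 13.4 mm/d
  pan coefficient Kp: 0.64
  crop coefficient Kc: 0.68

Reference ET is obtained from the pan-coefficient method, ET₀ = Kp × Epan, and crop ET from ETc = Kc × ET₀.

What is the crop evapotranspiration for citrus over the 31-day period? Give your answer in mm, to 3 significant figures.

181 mm

ET₀ = 0.64 × 13.4 = 8.5760 mm/d
ETc = Kc × ET₀ = 0.68 × 8.5760 = 5.8317 mm/d
Over 31 days: 5.8317 × 31 = 180.783 mm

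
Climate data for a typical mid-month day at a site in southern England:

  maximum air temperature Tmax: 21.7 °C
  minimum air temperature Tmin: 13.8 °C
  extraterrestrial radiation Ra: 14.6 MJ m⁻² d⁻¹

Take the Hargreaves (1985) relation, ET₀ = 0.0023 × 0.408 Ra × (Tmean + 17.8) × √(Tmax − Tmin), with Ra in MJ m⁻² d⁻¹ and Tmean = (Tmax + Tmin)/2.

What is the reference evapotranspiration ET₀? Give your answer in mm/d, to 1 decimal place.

Tmean = (21.7 + 13.8)/2 = 17.75 °C
0.408 Ra = 0.408 × 14.6 = 5.9568 mm/d equivalent
ET₀ = 0.0023 × 5.9568 × (17.75 + 17.8) × √7.9 = 0.0023 × 5.9568 × 35.55 × 2.8107 = 1.3690 mm/d

1.4 mm/d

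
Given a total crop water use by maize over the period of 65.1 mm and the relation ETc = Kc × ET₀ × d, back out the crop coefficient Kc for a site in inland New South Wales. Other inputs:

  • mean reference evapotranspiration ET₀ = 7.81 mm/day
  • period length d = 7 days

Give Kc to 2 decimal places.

ETc = Kc × ET₀ × d  ⇒  Kc = ETc / (ET₀ × d)
Kc = 65.1 / (7.81 × 7) = 65.1 / 54.67 = 1.1908

1.19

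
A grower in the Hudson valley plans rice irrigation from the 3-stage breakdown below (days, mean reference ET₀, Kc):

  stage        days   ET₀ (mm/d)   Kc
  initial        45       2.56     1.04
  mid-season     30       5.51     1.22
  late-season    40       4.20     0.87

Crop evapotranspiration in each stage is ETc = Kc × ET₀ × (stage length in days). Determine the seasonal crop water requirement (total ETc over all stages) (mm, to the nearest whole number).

468 mm

initial: 1.04 × 2.56 × 45 = 119.81 mm
mid-season: 1.22 × 5.51 × 30 = 201.67 mm
late-season: 0.87 × 4.20 × 40 = 146.16 mm
Seasonal total = 467.64 mm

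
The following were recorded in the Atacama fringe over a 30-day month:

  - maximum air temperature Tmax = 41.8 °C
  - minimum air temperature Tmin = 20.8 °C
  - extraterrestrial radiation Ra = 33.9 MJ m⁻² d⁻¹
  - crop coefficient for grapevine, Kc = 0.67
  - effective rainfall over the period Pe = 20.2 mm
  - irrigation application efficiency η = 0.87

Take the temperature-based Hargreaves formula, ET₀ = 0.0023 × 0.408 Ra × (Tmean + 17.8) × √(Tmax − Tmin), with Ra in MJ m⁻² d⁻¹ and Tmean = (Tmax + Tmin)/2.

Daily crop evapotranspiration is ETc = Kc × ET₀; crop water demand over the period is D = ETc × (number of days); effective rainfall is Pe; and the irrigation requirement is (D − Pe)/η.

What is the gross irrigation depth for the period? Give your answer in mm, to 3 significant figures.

Tmean = (41.8 + 20.8)/2 = 31.30 °C
0.408 Ra = 0.408 × 33.9 = 13.8312 mm/d equivalent
ET₀ = 0.0023 × 13.8312 × (31.30 + 17.8) × √21.0 = 0.0023 × 13.8312 × 49.10 × 4.5826 = 7.1578 mm/d
ETc = Kc × ET₀ = 0.67 × 7.1578 = 4.7957 mm/d
Crop demand D = ETc × 30 d = 4.7957 × 30 = 143.871 mm
D − Pe = 143.871 − 20.2 = 123.671 mm
Gross irrigation = 123.671 / 0.87 = 142.151 mm

142 mm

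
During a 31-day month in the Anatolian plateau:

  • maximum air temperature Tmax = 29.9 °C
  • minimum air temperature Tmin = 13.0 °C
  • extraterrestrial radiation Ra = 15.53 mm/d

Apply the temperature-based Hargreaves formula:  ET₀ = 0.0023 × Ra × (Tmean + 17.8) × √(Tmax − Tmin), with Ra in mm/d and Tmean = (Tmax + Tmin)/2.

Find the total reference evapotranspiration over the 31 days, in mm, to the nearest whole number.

Tmean = (29.9 + 13.0)/2 = 21.45 °C
ET₀ = 0.0023 × 15.53 × (21.45 + 17.8) × √16.9 = 0.0023 × 15.53 × 39.25 × 4.1110 = 5.7635 mm/d
Over 31 days: 5.7635 × 31 = 178.669 mm

179 mm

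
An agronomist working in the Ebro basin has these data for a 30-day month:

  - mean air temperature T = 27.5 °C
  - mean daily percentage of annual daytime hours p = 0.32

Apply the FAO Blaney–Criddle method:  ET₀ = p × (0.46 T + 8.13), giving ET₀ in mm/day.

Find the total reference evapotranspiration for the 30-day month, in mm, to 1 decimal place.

ET₀ = 0.32 × (0.46 × 27.5 + 8.13) = 0.32 × 20.780 = 6.6496 mm/d
Monthly total = 6.6496 × 30 = 199.488 mm

199.5 mm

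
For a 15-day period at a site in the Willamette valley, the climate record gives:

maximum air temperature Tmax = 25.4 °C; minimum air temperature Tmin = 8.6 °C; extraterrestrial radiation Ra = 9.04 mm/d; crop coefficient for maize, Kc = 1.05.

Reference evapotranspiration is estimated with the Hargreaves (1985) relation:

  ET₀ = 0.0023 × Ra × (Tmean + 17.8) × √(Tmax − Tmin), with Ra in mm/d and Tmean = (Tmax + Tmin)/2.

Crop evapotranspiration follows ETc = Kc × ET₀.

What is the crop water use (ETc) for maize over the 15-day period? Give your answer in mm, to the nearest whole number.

47 mm

Tmean = (25.4 + 8.6)/2 = 17.00 °C
ET₀ = 0.0023 × 9.04 × (17.00 + 17.8) × √16.8 = 0.0023 × 9.04 × 34.80 × 4.0988 = 2.9657 mm/d
ETc = Kc × ET₀ = 1.05 × 2.9657 = 3.1140 mm/d
Over 15 days: 3.1140 × 15 = 46.710 mm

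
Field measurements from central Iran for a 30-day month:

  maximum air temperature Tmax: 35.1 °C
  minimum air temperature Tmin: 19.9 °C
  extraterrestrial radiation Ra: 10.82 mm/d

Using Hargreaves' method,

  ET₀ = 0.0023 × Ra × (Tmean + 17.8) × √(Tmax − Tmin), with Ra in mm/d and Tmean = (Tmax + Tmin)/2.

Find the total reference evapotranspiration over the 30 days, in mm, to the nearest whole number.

132 mm

Tmean = (35.1 + 19.9)/2 = 27.50 °C
ET₀ = 0.0023 × 10.82 × (27.50 + 17.8) × √15.2 = 0.0023 × 10.82 × 45.30 × 3.8987 = 4.3951 mm/d
Over 30 days: 4.3951 × 30 = 131.853 mm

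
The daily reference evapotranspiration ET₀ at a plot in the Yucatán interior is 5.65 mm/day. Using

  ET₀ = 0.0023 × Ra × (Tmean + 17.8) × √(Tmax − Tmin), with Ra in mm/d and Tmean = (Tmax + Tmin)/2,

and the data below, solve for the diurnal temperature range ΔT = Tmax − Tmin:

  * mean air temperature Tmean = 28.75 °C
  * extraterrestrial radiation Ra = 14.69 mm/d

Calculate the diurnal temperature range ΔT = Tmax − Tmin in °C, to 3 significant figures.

√ΔT = ET₀ / [0.0023 × Ra × (Tmean+17.8)] = 5.65 / (0.0023 × 14.69 × 46.55) = 3.5924
ΔT = 3.5924² = 12.905 °C

12.9 °C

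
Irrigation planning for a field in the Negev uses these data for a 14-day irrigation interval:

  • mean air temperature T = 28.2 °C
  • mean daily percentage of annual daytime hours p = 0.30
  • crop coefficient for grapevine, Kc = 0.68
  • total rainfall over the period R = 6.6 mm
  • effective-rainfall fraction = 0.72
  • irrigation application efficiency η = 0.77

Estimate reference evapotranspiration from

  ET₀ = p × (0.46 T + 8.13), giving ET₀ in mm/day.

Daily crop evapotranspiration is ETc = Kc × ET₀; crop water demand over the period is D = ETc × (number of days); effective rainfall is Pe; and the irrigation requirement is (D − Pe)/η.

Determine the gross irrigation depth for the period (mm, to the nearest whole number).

72 mm

ET₀ = 0.30 × (0.46 × 28.2 + 8.13) = 0.30 × 21.102 = 6.3306 mm/d
ETc = Kc × ET₀ = 0.68 × 6.3306 = 4.3048 mm/d
Crop demand D = ETc × 14 d = 4.3048 × 14 = 60.267 mm
Pe = 0.72 × 6.6 = 4.752 mm
D − Pe = 60.267 − 4.752 = 55.515 mm
Gross irrigation = 55.515 / 0.77 = 72.097 mm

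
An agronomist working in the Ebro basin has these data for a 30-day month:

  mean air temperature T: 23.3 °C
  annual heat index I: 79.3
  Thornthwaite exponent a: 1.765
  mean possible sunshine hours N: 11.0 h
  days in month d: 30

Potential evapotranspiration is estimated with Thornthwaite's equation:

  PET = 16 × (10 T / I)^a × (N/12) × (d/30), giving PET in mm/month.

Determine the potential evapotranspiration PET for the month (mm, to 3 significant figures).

98.3 mm

10T/I = 10 × 23.3 / 79.3 = 2.9382
(10T/I)^a = 2.9382^1.765 = 6.7014
Uncorrected PET = 16 × 6.7014 = 107.222 mm
Correction = (N/12)(d/30) = (11.0/12)(30/30) = 0.9167
PET = 107.222 × 0.9167 = 98.290 mm/month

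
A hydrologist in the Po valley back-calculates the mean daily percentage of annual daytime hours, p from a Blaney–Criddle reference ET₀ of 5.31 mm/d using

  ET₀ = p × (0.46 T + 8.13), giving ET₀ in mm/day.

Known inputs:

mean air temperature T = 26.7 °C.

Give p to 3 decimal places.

p = ET₀ / (0.46 T + 8.13) = 5.31 / (0.46 × 26.7 + 8.13) = 5.31 / 20.412 = 0.2601

0.260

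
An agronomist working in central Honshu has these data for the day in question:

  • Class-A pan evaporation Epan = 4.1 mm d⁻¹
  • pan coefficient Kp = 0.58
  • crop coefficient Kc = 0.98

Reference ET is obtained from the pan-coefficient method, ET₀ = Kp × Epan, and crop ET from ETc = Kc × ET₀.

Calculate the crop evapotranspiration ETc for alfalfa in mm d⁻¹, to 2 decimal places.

ET₀ = 0.58 × 4.1 = 2.3780 mm/d
ETc = Kc × ET₀ = 0.98 × 2.3780 = 2.3304 mm/d

2.33 mm d⁻¹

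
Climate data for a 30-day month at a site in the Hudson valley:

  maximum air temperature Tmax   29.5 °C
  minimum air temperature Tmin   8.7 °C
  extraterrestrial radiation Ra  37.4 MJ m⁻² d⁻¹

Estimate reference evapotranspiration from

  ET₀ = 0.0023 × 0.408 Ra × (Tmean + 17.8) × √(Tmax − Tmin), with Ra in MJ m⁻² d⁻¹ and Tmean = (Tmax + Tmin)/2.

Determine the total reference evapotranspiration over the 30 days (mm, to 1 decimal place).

177.2 mm

Tmean = (29.5 + 8.7)/2 = 19.10 °C
0.408 Ra = 0.408 × 37.4 = 15.2592 mm/d equivalent
ET₀ = 0.0023 × 15.2592 × (19.10 + 17.8) × √20.8 = 0.0023 × 15.2592 × 36.90 × 4.5607 = 5.9063 mm/d
Over 30 days: 5.9063 × 30 = 177.189 mm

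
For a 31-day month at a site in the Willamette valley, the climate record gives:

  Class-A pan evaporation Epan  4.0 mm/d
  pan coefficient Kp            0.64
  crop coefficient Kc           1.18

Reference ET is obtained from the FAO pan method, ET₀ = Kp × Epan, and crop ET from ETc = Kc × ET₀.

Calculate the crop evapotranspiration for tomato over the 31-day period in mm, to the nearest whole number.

94 mm

ET₀ = 0.64 × 4.0 = 2.5600 mm/d
ETc = Kc × ET₀ = 1.18 × 2.5600 = 3.0208 mm/d
Over 31 days: 3.0208 × 31 = 93.645 mm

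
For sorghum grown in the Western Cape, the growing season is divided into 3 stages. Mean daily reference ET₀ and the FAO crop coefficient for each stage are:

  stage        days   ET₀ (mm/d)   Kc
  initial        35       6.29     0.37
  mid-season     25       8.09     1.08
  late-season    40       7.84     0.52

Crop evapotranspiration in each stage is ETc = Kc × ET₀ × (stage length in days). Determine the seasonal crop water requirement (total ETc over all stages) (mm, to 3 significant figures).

463 mm

initial: 0.37 × 6.29 × 35 = 81.46 mm
mid-season: 1.08 × 8.09 × 25 = 218.43 mm
late-season: 0.52 × 7.84 × 40 = 163.07 mm
Seasonal total = 462.96 mm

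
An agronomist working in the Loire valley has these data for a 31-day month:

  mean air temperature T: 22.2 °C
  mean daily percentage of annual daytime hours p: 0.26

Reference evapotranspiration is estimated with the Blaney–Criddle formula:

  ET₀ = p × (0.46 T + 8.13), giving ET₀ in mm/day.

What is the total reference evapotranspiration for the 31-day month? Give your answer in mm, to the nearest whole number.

ET₀ = 0.26 × (0.46 × 22.2 + 8.13) = 0.26 × 18.342 = 4.7689 mm/d
Monthly total = 4.7689 × 31 = 147.836 mm

148 mm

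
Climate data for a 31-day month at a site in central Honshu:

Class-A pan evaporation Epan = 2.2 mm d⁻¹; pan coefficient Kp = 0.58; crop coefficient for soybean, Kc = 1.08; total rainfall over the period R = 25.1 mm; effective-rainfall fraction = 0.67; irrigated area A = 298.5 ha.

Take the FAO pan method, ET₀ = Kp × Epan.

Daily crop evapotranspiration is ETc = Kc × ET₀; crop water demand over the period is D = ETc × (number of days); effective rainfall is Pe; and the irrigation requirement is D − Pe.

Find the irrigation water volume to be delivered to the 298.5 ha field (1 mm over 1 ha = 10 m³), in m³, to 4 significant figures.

77320 m³

ET₀ = 0.58 × 2.2 = 1.2760 mm/d
ETc = Kc × ET₀ = 1.08 × 1.2760 = 1.3781 mm/d
Crop demand D = ETc × 31 d = 1.3781 × 31 = 42.721 mm
Pe = 0.67 × 25.1 = 16.817 mm
D − Pe = 42.721 − 16.817 = 25.904 mm
Volume = 25.904 mm × 298.5 ha × 10 = 77323.4 m³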